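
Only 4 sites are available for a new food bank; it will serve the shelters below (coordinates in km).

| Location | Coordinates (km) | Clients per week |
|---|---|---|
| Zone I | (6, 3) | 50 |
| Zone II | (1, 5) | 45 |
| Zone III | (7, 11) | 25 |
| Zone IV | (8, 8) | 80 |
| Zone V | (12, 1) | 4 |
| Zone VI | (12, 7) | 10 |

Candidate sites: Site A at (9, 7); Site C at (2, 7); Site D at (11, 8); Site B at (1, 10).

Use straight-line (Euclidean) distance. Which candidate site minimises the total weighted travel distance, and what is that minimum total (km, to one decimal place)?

Site A, total 902.9 km

Total weighted distance at each candidate:
  Site A (9, 7): total = 902.9
  Site C (2, 7): total = 1176.8
  Site D (11, 8): total = 1230.8
  Site B (1, 10): total = 1560.5
Minimum is at Site A with total 902.9 km.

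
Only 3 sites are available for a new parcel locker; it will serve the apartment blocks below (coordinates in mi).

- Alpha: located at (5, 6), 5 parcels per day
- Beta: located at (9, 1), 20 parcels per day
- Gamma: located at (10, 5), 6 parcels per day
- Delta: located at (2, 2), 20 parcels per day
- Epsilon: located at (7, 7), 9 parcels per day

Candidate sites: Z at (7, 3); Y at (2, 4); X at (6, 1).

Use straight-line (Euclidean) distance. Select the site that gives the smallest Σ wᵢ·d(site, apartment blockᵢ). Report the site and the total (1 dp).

Total weighted distance at each candidate:
  Z (7, 3): total = 234.2
  Y (2, 4): total = 311.2
  X (6, 1): total = 256.6
Minimum is at Z with total 234.2 mi.

Z, total 234.2 mi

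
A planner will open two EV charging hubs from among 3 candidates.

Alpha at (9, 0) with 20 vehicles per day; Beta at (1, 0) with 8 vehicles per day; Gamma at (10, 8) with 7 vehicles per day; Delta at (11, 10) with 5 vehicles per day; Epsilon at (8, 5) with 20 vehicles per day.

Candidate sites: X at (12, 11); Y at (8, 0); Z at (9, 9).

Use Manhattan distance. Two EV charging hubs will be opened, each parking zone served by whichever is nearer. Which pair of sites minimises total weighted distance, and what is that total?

{Y, Z}, total 205

Evaluate every pair (each demand assigned to the nearer of the two):
  {Y, Z}: total = 205
  {X, Y}: total = 221
  {X, Z}: total = 440
Best pair: {Y, Z} with total 205.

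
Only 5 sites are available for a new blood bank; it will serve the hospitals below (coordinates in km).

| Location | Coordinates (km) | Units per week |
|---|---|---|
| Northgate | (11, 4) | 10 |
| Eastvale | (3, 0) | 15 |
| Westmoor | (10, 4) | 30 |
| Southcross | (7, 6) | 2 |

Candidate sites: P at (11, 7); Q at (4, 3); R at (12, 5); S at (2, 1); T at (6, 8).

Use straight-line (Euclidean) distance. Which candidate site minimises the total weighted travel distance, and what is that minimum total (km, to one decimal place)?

Total weighted distance at each candidate:
  P (11, 7): total = 292.6
  Q (4, 3): total = 309.1
  R (12, 5): total = 245.9
  S (2, 1): total = 386.5
  T (6, 8): total = 366.4
Minimum is at R with total 245.9 km.

R, total 245.9 km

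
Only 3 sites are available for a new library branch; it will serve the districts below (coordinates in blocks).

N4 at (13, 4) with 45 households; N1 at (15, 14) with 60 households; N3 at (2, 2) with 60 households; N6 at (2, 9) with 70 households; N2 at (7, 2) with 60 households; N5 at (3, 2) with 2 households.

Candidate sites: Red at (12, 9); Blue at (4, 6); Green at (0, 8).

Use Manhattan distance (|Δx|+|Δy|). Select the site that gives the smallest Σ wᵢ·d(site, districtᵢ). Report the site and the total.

Blue, total 2775 blocks

Total weighted distance at each candidate:
  Red (12, 9): total = 3222
  Blue (4, 6): total = 2775
  Green (0, 8): total = 3513
Minimum is at Blue with total 2775 blocks.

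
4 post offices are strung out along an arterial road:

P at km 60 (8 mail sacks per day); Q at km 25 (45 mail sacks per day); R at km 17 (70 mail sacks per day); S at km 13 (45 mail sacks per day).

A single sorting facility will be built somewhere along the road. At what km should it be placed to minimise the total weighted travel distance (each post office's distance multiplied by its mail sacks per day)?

For a sum of weighted absolute distances on a line, the optimum is the weighted median (not the mean). Total weight W = 168; half-weight = 84.
Sort by position and accumulate weight:
  km 13 (S, w=45) → cum 45
  km 17 (R, w=70) → cum 115  ≥ 84 → median here
  km 25 (Q, w=45) → cum 160
  km 60 (P, w=8) → cum 168
Optimal location: km 17.

x = 17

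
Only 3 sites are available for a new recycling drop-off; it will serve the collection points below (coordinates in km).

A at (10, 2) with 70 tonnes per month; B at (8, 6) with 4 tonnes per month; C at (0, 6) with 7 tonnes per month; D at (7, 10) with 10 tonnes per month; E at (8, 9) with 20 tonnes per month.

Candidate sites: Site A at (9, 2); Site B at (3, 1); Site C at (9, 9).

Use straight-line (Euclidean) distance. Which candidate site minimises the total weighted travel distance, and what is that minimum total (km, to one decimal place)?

Site A, total 379.3 km

Total weighted distance at each candidate:
  Site A (9, 2): total = 379.3
  Site B (3, 1): total = 851.2
  Site C (9, 9): total = 616.4
Minimum is at Site A with total 379.3 km.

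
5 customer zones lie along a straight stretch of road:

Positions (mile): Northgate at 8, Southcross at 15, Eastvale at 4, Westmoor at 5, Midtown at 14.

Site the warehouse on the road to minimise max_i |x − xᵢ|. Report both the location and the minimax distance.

The 1-center on a line is the midpoint of the two extreme points: leftmost at 4, rightmost at 15.
Optimal location = (4 + 15)/2 = 9.5; maximum distance = (15 − 4)/2 = 5.5.

location 9.5, max distance 5.5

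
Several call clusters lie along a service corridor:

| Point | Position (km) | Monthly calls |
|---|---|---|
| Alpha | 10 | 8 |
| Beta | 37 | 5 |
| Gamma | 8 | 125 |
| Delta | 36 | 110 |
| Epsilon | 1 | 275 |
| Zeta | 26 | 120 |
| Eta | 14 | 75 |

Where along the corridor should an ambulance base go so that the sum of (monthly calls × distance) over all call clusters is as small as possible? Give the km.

x = 8

For a sum of weighted absolute distances on a line, the optimum is the weighted median (not the mean). Total weight W = 718; half-weight = 359.
Sort by position and accumulate weight:
  km 1 (Epsilon, w=275) → cum 275
  km 8 (Gamma, w=125) → cum 400  ≥ 359 → median here
  km 10 (Alpha, w=8) → cum 408
  km 14 (Eta, w=75) → cum 483
  km 26 (Zeta, w=120) → cum 603
  km 36 (Delta, w=110) → cum 713
  km 37 (Beta, w=5) → cum 718
Optimal location: km 8.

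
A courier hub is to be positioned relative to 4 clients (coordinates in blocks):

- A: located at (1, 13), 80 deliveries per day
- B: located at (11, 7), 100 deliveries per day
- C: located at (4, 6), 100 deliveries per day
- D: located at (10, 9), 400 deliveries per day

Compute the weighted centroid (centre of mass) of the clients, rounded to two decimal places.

The minimiser of Σwᵢ‖p−pᵢ‖² is the weighted centroid p* = (Σwᵢpᵢ)/(Σwᵢ).
Σwᵢ = 680.
Σwᵢxᵢ = 80·1 + 100·11 + 100·4 + 400·10 = 5580.
Σwᵢyᵢ = 80·13 + 100·7 + 100·6 + 400·9 = 5940.
x* = 5580/680 = 8.21, y* = 5940/680 = 8.74.

(8.21, 8.74)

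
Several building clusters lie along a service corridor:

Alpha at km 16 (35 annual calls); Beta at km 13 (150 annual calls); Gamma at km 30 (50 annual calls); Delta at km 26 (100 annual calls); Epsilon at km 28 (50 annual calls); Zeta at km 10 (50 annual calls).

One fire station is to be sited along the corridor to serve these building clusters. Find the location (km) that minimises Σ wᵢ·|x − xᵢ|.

For a sum of weighted absolute distances on a line, the optimum is the weighted median (not the mean). Total weight W = 435; half-weight = 217.5.
Sort by position and accumulate weight:
  km 10 (Zeta, w=50) → cum 50
  km 13 (Beta, w=150) → cum 200
  km 16 (Alpha, w=35) → cum 235  ≥ 217.5 → median here
  km 26 (Delta, w=100) → cum 335
  km 28 (Epsilon, w=50) → cum 385
  km 30 (Gamma, w=50) → cum 435
Optimal location: km 16.

x = 16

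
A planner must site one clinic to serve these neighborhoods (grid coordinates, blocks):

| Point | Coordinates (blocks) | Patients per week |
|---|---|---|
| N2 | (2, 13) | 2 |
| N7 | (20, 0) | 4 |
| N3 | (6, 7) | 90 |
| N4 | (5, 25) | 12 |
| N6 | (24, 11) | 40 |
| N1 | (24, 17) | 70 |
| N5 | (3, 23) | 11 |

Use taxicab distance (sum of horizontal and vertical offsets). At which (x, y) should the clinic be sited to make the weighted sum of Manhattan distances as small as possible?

Manhattan distance separates: Σwᵢ(|x−xᵢ|+|y−yᵢ|) = Σwᵢ|x−xᵢ| + Σwᵢ|y−yᵢ|, so x and y are optimised independently as 1-D weighted medians.
Total weight W = 229; half = 114.5.
x-coordinate, sorted with cumulative weight:
  x=2 (N2, w=2) cum 2
  x=3 (N5, w=11) cum 13
  x=5 (N4, w=12) cum 25
  x=6 (N3, w=90) cum 115  ← median
  x=20 (N7, w=4) cum 119
  x=24 (N6, w=40) cum 159
  x=24 (N1, w=70) cum 229
⇒ x* = 6
y-coordinate, sorted with cumulative weight:
  y=0 (N7, w=4) cum 4
  y=7 (N3, w=90) cum 94
  y=11 (N6, w=40) cum 134  ← median
  y=13 (N2, w=2) cum 136
  y=17 (N1, w=70) cum 206
  y=23 (N5, w=11) cum 217
  y=25 (N4, w=12) cum 229
⇒ y* = 11

(6, 11)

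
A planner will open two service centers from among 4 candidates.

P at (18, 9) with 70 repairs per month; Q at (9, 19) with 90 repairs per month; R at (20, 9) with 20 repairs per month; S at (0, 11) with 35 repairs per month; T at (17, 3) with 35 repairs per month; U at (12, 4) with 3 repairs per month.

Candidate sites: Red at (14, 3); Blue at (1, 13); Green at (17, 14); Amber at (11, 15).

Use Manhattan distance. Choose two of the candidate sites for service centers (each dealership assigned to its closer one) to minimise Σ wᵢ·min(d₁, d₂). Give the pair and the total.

Evaluate every pair (each demand assigned to the nearer of the two):
  {Green, Amber}: total = 2066
  {Red, Amber}: total = 2119
  {Blue, Green}: total = 2285
  {Red, Blue}: total = 2419
  {Blue, Amber}: total = 2521
  {Red, Green}: total = 2564
Best pair: {Green, Amber} with total 2066.

{Green, Amber}, total 2066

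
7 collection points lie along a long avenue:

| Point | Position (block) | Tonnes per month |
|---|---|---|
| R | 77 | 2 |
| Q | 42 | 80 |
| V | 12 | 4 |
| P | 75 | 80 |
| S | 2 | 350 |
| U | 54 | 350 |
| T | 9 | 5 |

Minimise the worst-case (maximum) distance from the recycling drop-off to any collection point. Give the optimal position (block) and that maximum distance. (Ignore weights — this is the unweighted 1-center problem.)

The 1-center on a line is the midpoint of the two extreme points: leftmost at 2, rightmost at 77.
Optimal location = (2 + 77)/2 = 39.5; maximum distance = (77 − 2)/2 = 37.5.

location 39.5, max distance 37.5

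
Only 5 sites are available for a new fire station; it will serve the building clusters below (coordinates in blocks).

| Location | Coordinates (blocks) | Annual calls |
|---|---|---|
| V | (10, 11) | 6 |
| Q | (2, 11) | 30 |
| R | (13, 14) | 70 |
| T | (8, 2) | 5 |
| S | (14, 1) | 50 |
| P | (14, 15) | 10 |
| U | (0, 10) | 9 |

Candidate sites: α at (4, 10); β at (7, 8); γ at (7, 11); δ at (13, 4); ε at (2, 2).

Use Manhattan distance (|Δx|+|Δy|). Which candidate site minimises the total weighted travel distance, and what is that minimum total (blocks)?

Total weighted distance at each candidate:
  α (4, 10): total = 2238
  β (7, 8): total = 2072
  γ (7, 11): total = 1880
  δ (13, 4): total = 1826
  ε (2, 2): total = 3002
Minimum is at δ with total 1826 blocks.

δ, total 1826 blocks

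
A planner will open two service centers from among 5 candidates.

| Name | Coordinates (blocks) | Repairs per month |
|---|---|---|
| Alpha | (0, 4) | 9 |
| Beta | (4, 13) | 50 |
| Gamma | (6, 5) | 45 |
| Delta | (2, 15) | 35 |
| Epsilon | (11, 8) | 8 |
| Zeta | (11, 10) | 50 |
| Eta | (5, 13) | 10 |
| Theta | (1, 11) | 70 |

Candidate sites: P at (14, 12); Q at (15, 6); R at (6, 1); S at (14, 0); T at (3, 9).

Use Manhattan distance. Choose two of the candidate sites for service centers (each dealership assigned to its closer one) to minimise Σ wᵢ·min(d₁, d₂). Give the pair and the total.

{P, T}, total 1528

Evaluate every pair (each demand assigned to the nearer of the two):
  {P, T}: total = 1528
  {R, T}: total = 1609
  {Q, T}: total = 1670
  {S, T}: total = 1744
  {P, R}: total = 2722
  {P, Q}: total = 3056
  {P, S}: total = 3208
  {Q, R}: total = 3219
  {R, S}: total = 3509
  {Q, S}: total = 4221
Best pair: {P, T} with total 1528.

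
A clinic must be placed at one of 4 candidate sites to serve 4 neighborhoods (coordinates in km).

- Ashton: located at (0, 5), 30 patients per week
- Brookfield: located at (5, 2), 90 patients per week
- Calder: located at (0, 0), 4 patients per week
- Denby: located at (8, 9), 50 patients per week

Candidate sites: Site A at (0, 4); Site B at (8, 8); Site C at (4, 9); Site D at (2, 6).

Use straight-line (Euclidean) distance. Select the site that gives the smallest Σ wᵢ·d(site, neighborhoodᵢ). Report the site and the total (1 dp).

Site D, total 877.8 km

Total weighted distance at each candidate:
  Site A (0, 4): total = 1002.4
  Site B (8, 8): total = 955.3
  Site C (4, 9): total = 1045.5
  Site D (2, 6): total = 877.8
Minimum is at Site D with total 877.8 km.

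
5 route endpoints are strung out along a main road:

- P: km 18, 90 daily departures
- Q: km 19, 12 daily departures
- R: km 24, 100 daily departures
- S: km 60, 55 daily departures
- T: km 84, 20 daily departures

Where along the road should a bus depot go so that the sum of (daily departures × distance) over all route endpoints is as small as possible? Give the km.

x = 24

For a sum of weighted absolute distances on a line, the optimum is the weighted median (not the mean). Total weight W = 277; half-weight = 138.5.
Sort by position and accumulate weight:
  km 18 (P, w=90) → cum 90
  km 19 (Q, w=12) → cum 102
  km 24 (R, w=100) → cum 202  ≥ 138.5 → median here
  km 60 (S, w=55) → cum 257
  km 84 (T, w=20) → cum 277
Optimal location: km 24.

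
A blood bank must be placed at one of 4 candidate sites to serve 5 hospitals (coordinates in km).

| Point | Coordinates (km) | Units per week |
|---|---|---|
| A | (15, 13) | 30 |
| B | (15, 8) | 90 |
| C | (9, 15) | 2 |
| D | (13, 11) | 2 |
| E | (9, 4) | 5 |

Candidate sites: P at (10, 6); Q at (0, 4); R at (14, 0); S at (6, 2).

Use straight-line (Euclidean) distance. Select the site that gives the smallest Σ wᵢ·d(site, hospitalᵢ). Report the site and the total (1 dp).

Total weighted distance at each candidate:
  P (10, 6): total = 783.7
  Q (0, 4): total = 2024.9
  R (14, 0): total = 1202.5
  S (6, 2): total = 1467.4
Minimum is at P with total 783.7 km.

P, total 783.7 km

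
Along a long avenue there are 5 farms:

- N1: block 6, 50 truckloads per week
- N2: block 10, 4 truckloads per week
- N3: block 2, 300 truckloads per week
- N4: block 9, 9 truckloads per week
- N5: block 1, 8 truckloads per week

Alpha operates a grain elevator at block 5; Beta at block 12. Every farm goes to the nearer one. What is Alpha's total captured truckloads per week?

The indifferent point is the midpoint (5+12)/2 = 8.5; farms left of it (closer to Alpha at 5) go to Alpha, those right go to Beta.
  N5 at 1 (w=8) → Alpha
  N3 at 2 (w=300) → Alpha
  N1 at 6 (w=50) → Alpha
  N4 at 9 (w=9) → Beta
  N2 at 10 (w=4) → Beta
Alpha captures 358; Beta captures 13.

358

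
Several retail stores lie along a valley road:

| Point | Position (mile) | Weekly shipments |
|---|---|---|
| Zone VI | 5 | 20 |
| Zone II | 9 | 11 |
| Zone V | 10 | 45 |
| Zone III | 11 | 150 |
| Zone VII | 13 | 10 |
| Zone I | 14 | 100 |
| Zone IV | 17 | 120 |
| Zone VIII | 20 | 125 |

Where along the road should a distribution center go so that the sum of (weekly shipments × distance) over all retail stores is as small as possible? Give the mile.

x = 14

For a sum of weighted absolute distances on a line, the optimum is the weighted median (not the mean). Total weight W = 581; half-weight = 290.5.
Sort by position and accumulate weight:
  mile 5 (Zone VI, w=20) → cum 20
  mile 9 (Zone II, w=11) → cum 31
  mile 10 (Zone V, w=45) → cum 76
  mile 11 (Zone III, w=150) → cum 226
  mile 13 (Zone VII, w=10) → cum 236
  mile 14 (Zone I, w=100) → cum 336  ≥ 290.5 → median here
  mile 17 (Zone IV, w=120) → cum 456
  mile 20 (Zone VIII, w=125) → cum 581
Optimal location: mile 14.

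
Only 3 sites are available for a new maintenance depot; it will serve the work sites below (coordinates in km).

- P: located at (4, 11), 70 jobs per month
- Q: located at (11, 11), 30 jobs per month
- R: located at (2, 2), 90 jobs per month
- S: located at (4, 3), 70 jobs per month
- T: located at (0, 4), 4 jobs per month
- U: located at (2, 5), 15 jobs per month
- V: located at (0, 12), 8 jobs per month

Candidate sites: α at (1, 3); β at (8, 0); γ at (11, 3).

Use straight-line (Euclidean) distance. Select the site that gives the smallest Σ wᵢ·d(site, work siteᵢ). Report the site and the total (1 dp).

Total weighted distance at each candidate:
  α (1, 3): total = 1431.2
  β (8, 0): total = 2348.9
  γ (11, 3): total = 2585.3
Minimum is at α with total 1431.2 km.

α, total 1431.2 km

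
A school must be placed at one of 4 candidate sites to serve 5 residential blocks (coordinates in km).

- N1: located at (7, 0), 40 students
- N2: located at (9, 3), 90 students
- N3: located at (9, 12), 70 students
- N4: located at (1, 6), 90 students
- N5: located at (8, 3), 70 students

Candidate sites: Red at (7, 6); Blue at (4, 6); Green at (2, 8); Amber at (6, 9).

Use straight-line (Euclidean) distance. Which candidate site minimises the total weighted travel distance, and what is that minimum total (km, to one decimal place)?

Red, total 1768.6 km

Total weighted distance at each candidate:
  Red (7, 6): total = 1768.6
  Blue (4, 6): total = 1959.8
  Green (2, 8): total = 2463.9
  Amber (6, 9): total = 2230.4
Minimum is at Red with total 1768.6 km.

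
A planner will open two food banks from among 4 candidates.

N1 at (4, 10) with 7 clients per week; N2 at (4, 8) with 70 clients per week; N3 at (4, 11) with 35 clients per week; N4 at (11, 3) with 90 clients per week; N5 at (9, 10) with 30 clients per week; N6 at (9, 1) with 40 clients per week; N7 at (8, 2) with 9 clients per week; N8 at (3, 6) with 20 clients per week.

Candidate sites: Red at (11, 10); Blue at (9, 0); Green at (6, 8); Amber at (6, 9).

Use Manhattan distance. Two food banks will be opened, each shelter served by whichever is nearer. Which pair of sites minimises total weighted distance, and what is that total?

{Blue, Green}, total 1110

Evaluate every pair (each demand assigned to the nearer of the two):
  {Blue, Green}: total = 1110
  {Blue, Amber}: total = 1128
  {Red, Green}: total = 1605
  {Red, Amber}: total = 1702
  {Red, Blue}: total = 1776
  {Green, Amber}: total = 1893
Best pair: {Blue, Green} with total 1110.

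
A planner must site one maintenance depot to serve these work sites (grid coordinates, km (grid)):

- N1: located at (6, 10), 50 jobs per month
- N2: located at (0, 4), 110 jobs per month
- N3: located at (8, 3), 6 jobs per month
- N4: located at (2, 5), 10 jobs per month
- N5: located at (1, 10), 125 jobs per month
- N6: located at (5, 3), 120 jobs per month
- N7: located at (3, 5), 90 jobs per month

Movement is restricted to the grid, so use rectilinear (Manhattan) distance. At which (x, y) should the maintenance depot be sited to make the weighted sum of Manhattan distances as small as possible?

(3, 5)

Manhattan distance separates: Σwᵢ(|x−xᵢ|+|y−yᵢ|) = Σwᵢ|x−xᵢ| + Σwᵢ|y−yᵢ|, so x and y are optimised independently as 1-D weighted medians.
Total weight W = 511; half = 255.5.
x-coordinate, sorted with cumulative weight:
  x=0 (N2, w=110) cum 110
  x=1 (N5, w=125) cum 235
  x=2 (N4, w=10) cum 245
  x=3 (N7, w=90) cum 335  ← median
  x=5 (N6, w=120) cum 455
  x=6 (N1, w=50) cum 505
  x=8 (N3, w=6) cum 511
⇒ x* = 3
y-coordinate, sorted with cumulative weight:
  y=3 (N3, w=6) cum 6
  y=3 (N6, w=120) cum 126
  y=4 (N2, w=110) cum 236
  y=5 (N4, w=10) cum 246
  y=5 (N7, w=90) cum 336  ← median
  y=10 (N1, w=50) cum 386
  y=10 (N5, w=125) cum 511
⇒ y* = 5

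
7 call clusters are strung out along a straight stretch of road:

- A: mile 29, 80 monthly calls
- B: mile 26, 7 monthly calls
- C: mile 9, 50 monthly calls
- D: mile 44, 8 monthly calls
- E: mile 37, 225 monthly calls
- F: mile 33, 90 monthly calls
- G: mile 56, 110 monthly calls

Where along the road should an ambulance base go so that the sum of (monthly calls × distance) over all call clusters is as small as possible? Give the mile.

x = 37

For a sum of weighted absolute distances on a line, the optimum is the weighted median (not the mean). Total weight W = 570; half-weight = 285.
Sort by position and accumulate weight:
  mile 9 (C, w=50) → cum 50
  mile 26 (B, w=7) → cum 57
  mile 29 (A, w=80) → cum 137
  mile 33 (F, w=90) → cum 227
  mile 37 (E, w=225) → cum 452  ≥ 285 → median here
  mile 44 (D, w=8) → cum 460
  mile 56 (G, w=110) → cum 570
Optimal location: mile 37.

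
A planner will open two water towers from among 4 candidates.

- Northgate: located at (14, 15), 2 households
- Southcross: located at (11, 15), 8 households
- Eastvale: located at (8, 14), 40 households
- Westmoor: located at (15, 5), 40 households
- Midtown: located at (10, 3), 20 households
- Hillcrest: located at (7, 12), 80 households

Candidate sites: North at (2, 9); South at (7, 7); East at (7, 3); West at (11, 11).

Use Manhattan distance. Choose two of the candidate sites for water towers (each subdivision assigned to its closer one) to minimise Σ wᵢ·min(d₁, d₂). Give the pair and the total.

{East, West}, total 1146

Evaluate every pair (each demand assigned to the nearer of the two):
  {East, West}: total = 1146
  {South, West}: total = 1226
  {North, West}: total = 1266
  {South, East}: total = 1306
  {North, South}: total = 1386
  {North, East}: total = 1696
Best pair: {East, West} with total 1146.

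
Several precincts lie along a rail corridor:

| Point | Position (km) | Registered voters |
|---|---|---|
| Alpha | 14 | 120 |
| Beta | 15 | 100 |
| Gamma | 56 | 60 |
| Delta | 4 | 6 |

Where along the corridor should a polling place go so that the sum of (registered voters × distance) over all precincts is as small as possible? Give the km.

For a sum of weighted absolute distances on a line, the optimum is the weighted median (not the mean). Total weight W = 286; half-weight = 143.
Sort by position and accumulate weight:
  km 4 (Delta, w=6) → cum 6
  km 14 (Alpha, w=120) → cum 126
  km 15 (Beta, w=100) → cum 226  ≥ 143 → median here
  km 56 (Gamma, w=60) → cum 286
Optimal location: km 15.

x = 15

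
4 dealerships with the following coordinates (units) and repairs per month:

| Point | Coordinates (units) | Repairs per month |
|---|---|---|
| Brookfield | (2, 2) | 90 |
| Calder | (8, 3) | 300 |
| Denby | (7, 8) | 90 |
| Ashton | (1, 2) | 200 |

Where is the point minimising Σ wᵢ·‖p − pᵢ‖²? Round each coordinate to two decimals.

(5.01, 3.24)

The minimiser of Σwᵢ‖p−pᵢ‖² is the weighted centroid p* = (Σwᵢpᵢ)/(Σwᵢ).
Σwᵢ = 680.
Σwᵢxᵢ = 90·2 + 300·8 + 90·7 + 200·1 = 3410.
Σwᵢyᵢ = 90·2 + 300·3 + 90·8 + 200·2 = 2200.
x* = 3410/680 = 5.01, y* = 2200/680 = 3.24.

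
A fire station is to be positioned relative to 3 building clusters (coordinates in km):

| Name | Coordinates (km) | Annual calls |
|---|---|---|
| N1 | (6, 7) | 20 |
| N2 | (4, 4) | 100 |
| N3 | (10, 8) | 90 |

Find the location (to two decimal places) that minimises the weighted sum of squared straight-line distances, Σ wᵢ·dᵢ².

The minimiser of Σwᵢ‖p−pᵢ‖² is the weighted centroid p* = (Σwᵢpᵢ)/(Σwᵢ).
Σwᵢ = 210.
Σwᵢxᵢ = 20·6 + 100·4 + 90·10 = 1420.
Σwᵢyᵢ = 20·7 + 100·4 + 90·8 = 1260.
x* = 1420/210 = 6.76, y* = 1260/210 = 6.00.

(6.76, 6.00)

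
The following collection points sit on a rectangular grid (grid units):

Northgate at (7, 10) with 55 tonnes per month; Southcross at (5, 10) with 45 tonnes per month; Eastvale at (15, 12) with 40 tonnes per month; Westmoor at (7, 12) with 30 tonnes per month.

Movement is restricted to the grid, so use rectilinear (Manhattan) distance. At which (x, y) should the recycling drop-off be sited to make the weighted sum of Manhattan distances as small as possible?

Manhattan distance separates: Σwᵢ(|x−xᵢ|+|y−yᵢ|) = Σwᵢ|x−xᵢ| + Σwᵢ|y−yᵢ|, so x and y are optimised independently as 1-D weighted medians.
Total weight W = 170; half = 85.
x-coordinate, sorted with cumulative weight:
  x=5 (Southcross, w=45) cum 45
  x=7 (Northgate, w=55) cum 100  ← median
  x=7 (Westmoor, w=30) cum 130
  x=15 (Eastvale, w=40) cum 170
⇒ x* = 7
y-coordinate, sorted with cumulative weight:
  y=10 (Northgate, w=55) cum 55
  y=10 (Southcross, w=45) cum 100  ← median
  y=12 (Eastvale, w=40) cum 140
  y=12 (Westmoor, w=30) cum 170
⇒ y* = 10

(7, 10)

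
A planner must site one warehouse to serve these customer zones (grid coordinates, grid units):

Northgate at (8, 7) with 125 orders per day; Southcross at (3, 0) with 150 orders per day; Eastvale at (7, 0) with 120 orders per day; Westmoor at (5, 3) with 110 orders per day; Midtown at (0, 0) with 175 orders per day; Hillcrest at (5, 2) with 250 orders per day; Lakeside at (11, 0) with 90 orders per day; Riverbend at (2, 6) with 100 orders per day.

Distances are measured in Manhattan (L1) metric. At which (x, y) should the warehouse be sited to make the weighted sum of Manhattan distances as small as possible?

(5, 2)

Manhattan distance separates: Σwᵢ(|x−xᵢ|+|y−yᵢ|) = Σwᵢ|x−xᵢ| + Σwᵢ|y−yᵢ|, so x and y are optimised independently as 1-D weighted medians.
Total weight W = 1120; half = 560.
x-coordinate, sorted with cumulative weight:
  x=0 (Midtown, w=175) cum 175
  x=2 (Riverbend, w=100) cum 275
  x=3 (Southcross, w=150) cum 425
  x=5 (Westmoor, w=110) cum 535
  x=5 (Hillcrest, w=250) cum 785  ← median
  x=7 (Eastvale, w=120) cum 905
  x=8 (Northgate, w=125) cum 1030
  x=11 (Lakeside, w=90) cum 1120
⇒ x* = 5
y-coordinate, sorted with cumulative weight:
  y=0 (Southcross, w=150) cum 150
  y=0 (Eastvale, w=120) cum 270
  y=0 (Midtown, w=175) cum 445
  y=0 (Lakeside, w=90) cum 535
  y=2 (Hillcrest, w=250) cum 785  ← median
  y=3 (Westmoor, w=110) cum 895
  y=6 (Riverbend, w=100) cum 995
  y=7 (Northgate, w=125) cum 1120
⇒ y* = 2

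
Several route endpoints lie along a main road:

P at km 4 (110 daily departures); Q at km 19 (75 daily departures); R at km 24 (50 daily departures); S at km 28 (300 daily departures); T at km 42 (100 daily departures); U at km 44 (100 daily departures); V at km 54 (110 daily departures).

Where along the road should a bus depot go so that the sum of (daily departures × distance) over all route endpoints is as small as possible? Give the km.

For a sum of weighted absolute distances on a line, the optimum is the weighted median (not the mean). Total weight W = 845; half-weight = 422.5.
Sort by position and accumulate weight:
  km 4 (P, w=110) → cum 110
  km 19 (Q, w=75) → cum 185
  km 24 (R, w=50) → cum 235
  km 28 (S, w=300) → cum 535  ≥ 422.5 → median here
  km 42 (T, w=100) → cum 635
  km 44 (U, w=100) → cum 735
  km 54 (V, w=110) → cum 845
Optimal location: km 28.

x = 28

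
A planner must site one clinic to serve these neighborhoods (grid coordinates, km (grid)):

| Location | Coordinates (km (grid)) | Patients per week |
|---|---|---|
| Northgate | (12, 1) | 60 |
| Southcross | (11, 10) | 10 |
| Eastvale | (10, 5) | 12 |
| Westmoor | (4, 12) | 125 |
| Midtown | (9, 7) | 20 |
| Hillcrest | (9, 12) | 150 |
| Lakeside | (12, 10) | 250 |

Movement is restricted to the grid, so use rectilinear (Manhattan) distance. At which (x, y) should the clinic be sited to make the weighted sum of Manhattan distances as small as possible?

(11, 10)

Manhattan distance separates: Σwᵢ(|x−xᵢ|+|y−yᵢ|) = Σwᵢ|x−xᵢ| + Σwᵢ|y−yᵢ|, so x and y are optimised independently as 1-D weighted medians.
Total weight W = 627; half = 313.5.
x-coordinate, sorted with cumulative weight:
  x=4 (Westmoor, w=125) cum 125
  x=9 (Midtown, w=20) cum 145
  x=9 (Hillcrest, w=150) cum 295
  x=10 (Eastvale, w=12) cum 307
  x=11 (Southcross, w=10) cum 317  ← median
  x=12 (Northgate, w=60) cum 377
  x=12 (Lakeside, w=250) cum 627
⇒ x* = 11
y-coordinate, sorted with cumulative weight:
  y=1 (Northgate, w=60) cum 60
  y=5 (Eastvale, w=12) cum 72
  y=7 (Midtown, w=20) cum 92
  y=10 (Southcross, w=10) cum 102
  y=10 (Lakeside, w=250) cum 352  ← median
  y=12 (Westmoor, w=125) cum 477
  y=12 (Hillcrest, w=150) cum 627
⇒ y* = 10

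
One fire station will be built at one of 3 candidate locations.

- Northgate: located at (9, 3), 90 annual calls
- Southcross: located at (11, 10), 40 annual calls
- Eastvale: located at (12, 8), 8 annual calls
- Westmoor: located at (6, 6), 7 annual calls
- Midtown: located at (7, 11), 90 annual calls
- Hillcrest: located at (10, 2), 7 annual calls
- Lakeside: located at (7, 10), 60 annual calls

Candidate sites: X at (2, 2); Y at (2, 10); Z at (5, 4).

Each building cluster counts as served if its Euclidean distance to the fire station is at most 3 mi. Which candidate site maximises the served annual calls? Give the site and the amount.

Z, covering 7

Coverage radius r = 3 mi; a point is covered iff (Δx)²+(Δy)² ≤ 3² = 9.
  X (2, 2): covers {none} → 0
  Y (2, 10): covers {none} → 0
  Z (5, 4): covers {Westmoor} → 7
Maximum coverage at Z: 7 annual calls.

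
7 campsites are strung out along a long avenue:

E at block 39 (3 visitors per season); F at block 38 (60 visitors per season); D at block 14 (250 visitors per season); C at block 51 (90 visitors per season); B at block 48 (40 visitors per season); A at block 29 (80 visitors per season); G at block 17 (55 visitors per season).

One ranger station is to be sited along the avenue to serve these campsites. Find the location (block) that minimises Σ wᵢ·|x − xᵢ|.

For a sum of weighted absolute distances on a line, the optimum is the weighted median (not the mean). Total weight W = 578; half-weight = 289.
Sort by position and accumulate weight:
  block 14 (D, w=250) → cum 250
  block 17 (G, w=55) → cum 305  ≥ 289 → median here
  block 29 (A, w=80) → cum 385
  block 38 (F, w=60) → cum 445
  block 39 (E, w=3) → cum 448
  block 48 (B, w=40) → cum 488
  block 51 (C, w=90) → cum 578
Optimal location: block 17.

x = 17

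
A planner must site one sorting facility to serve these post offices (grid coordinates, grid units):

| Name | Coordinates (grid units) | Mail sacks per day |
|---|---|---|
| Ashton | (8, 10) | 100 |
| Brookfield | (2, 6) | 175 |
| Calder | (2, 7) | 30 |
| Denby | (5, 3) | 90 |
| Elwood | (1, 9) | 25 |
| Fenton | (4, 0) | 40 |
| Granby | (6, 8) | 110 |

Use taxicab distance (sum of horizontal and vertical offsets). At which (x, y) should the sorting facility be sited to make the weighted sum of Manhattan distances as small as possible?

(5, 6)

Manhattan distance separates: Σwᵢ(|x−xᵢ|+|y−yᵢ|) = Σwᵢ|x−xᵢ| + Σwᵢ|y−yᵢ|, so x and y are optimised independently as 1-D weighted medians.
Total weight W = 570; half = 285.
x-coordinate, sorted with cumulative weight:
  x=1 (Elwood, w=25) cum 25
  x=2 (Brookfield, w=175) cum 200
  x=2 (Calder, w=30) cum 230
  x=4 (Fenton, w=40) cum 270
  x=5 (Denby, w=90) cum 360  ← median
  x=6 (Granby, w=110) cum 470
  x=8 (Ashton, w=100) cum 570
⇒ x* = 5
y-coordinate, sorted with cumulative weight:
  y=0 (Fenton, w=40) cum 40
  y=3 (Denby, w=90) cum 130
  y=6 (Brookfield, w=175) cum 305  ← median
  y=7 (Calder, w=30) cum 335
  y=8 (Granby, w=110) cum 445
  y=9 (Elwood, w=25) cum 470
  y=10 (Ashton, w=100) cum 570
⇒ y* = 6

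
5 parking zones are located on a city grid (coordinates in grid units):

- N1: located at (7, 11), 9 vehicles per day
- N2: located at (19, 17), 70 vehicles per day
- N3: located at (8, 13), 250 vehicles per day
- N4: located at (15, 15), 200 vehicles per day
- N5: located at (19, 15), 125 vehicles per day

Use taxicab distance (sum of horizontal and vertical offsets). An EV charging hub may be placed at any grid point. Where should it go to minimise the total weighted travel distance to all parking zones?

(15, 15)

Manhattan distance separates: Σwᵢ(|x−xᵢ|+|y−yᵢ|) = Σwᵢ|x−xᵢ| + Σwᵢ|y−yᵢ|, so x and y are optimised independently as 1-D weighted medians.
Total weight W = 654; half = 327.
x-coordinate, sorted with cumulative weight:
  x=7 (N1, w=9) cum 9
  x=8 (N3, w=250) cum 259
  x=15 (N4, w=200) cum 459  ← median
  x=19 (N2, w=70) cum 529
  x=19 (N5, w=125) cum 654
⇒ x* = 15
y-coordinate, sorted with cumulative weight:
  y=11 (N1, w=9) cum 9
  y=13 (N3, w=250) cum 259
  y=15 (N4, w=200) cum 459  ← median
  y=15 (N5, w=125) cum 584
  y=17 (N2, w=70) cum 654
⇒ y* = 15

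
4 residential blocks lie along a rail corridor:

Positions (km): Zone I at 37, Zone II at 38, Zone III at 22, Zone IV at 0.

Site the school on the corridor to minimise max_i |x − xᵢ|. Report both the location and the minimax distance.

The 1-center on a line is the midpoint of the two extreme points: leftmost at 0, rightmost at 38.
Optimal location = (0 + 38)/2 = 19; maximum distance = (38 − 0)/2 = 19.

location 19, max distance 19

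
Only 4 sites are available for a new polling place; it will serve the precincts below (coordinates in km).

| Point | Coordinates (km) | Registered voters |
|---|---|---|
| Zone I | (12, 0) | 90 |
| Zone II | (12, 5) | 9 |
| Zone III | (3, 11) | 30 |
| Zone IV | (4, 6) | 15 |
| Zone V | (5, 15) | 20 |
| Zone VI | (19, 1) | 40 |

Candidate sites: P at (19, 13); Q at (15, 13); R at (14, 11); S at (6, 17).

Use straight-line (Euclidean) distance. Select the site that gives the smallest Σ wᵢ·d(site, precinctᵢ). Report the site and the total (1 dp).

Total weighted distance at each candidate:
  P (19, 13): total = 2919.4
  Q (15, 13): total = 2548.1
  R (14, 11): total = 2205.0
  S (6, 17): total = 2981.5
Minimum is at R with total 2205.0 km.

R, total 2205.0 km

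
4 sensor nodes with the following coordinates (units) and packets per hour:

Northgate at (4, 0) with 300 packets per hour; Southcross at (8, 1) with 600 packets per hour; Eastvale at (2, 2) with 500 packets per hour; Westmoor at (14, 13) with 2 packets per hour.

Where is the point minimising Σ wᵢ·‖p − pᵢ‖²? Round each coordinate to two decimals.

The minimiser of Σwᵢ‖p−pᵢ‖² is the weighted centroid p* = (Σwᵢpᵢ)/(Σwᵢ).
Σwᵢ = 1402.
Σwᵢxᵢ = 300·4 + 600·8 + 500·2 + 2·14 = 7028.
Σwᵢyᵢ = 300·0 + 600·1 + 500·2 + 2·13 = 1626.
x* = 7028/1402 = 5.01, y* = 1626/1402 = 1.16.

(5.01, 1.16)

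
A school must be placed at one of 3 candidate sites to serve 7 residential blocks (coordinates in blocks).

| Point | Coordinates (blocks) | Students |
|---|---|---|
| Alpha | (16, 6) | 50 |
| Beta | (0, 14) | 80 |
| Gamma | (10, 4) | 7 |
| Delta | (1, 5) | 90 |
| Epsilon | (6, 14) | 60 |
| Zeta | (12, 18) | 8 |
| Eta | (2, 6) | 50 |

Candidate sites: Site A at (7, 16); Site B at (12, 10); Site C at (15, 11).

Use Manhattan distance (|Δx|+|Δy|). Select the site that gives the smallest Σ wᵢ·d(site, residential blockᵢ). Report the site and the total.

Site A, total 4291 blocks

Total weighted distance at each candidate:
  Site A (7, 16): total = 4291
  Site B (12, 10): total = 4540
  Site C (15, 11): total = 5324
Minimum is at Site A with total 4291 blocks.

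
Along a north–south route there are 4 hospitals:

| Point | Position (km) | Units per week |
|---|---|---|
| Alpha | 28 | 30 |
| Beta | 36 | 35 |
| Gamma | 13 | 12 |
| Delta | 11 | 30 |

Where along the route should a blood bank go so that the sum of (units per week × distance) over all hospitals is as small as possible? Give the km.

For a sum of weighted absolute distances on a line, the optimum is the weighted median (not the mean). Total weight W = 107; half-weight = 53.5.
Sort by position and accumulate weight:
  km 11 (Delta, w=30) → cum 30
  km 13 (Gamma, w=12) → cum 42
  km 28 (Alpha, w=30) → cum 72  ≥ 53.5 → median here
  km 36 (Beta, w=35) → cum 107
Optimal location: km 28.

x = 28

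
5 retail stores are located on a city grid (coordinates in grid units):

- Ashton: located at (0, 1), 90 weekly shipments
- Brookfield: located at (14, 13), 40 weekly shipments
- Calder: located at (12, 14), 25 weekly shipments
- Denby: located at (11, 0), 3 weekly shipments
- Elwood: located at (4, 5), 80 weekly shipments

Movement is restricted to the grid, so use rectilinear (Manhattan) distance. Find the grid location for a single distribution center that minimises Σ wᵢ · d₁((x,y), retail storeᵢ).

Manhattan distance separates: Σwᵢ(|x−xᵢ|+|y−yᵢ|) = Σwᵢ|x−xᵢ| + Σwᵢ|y−yᵢ|, so x and y are optimised independently as 1-D weighted medians.
Total weight W = 238; half = 119.
x-coordinate, sorted with cumulative weight:
  x=0 (Ashton, w=90) cum 90
  x=4 (Elwood, w=80) cum 170  ← median
  x=11 (Denby, w=3) cum 173
  x=12 (Calder, w=25) cum 198
  x=14 (Brookfield, w=40) cum 238
⇒ x* = 4
y-coordinate, sorted with cumulative weight:
  y=0 (Denby, w=3) cum 3
  y=1 (Ashton, w=90) cum 93
  y=5 (Elwood, w=80) cum 173  ← median
  y=13 (Brookfield, w=40) cum 213
  y=14 (Calder, w=25) cum 238
⇒ y* = 5

(4, 5)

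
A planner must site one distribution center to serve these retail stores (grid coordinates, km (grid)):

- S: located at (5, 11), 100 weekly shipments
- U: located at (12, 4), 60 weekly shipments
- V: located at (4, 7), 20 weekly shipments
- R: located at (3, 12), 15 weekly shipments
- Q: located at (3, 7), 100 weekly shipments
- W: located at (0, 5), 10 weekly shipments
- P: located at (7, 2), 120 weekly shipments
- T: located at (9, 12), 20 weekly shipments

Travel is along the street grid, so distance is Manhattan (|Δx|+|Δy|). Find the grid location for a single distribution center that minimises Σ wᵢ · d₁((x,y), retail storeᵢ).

Manhattan distance separates: Σwᵢ(|x−xᵢ|+|y−yᵢ|) = Σwᵢ|x−xᵢ| + Σwᵢ|y−yᵢ|, so x and y are optimised independently as 1-D weighted medians.
Total weight W = 445; half = 222.5.
x-coordinate, sorted with cumulative weight:
  x=0 (W, w=10) cum 10
  x=3 (R, w=15) cum 25
  x=3 (Q, w=100) cum 125
  x=4 (V, w=20) cum 145
  x=5 (S, w=100) cum 245  ← median
  x=7 (P, w=120) cum 365
  x=9 (T, w=20) cum 385
  x=12 (U, w=60) cum 445
⇒ x* = 5
y-coordinate, sorted with cumulative weight:
  y=2 (P, w=120) cum 120
  y=4 (U, w=60) cum 180
  y=5 (W, w=10) cum 190
  y=7 (V, w=20) cum 210
  y=7 (Q, w=100) cum 310  ← median
  y=11 (S, w=100) cum 410
  y=12 (R, w=15) cum 425
  y=12 (T, w=20) cum 445
⇒ y* = 7

(5, 7)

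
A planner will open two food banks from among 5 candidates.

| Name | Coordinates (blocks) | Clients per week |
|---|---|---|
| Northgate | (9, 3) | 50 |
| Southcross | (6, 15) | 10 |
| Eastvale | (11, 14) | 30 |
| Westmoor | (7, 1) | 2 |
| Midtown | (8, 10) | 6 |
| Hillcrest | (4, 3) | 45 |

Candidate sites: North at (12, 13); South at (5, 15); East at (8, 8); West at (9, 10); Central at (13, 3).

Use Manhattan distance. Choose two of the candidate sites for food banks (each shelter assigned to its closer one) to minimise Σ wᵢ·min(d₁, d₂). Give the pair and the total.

{North, Central}, total 803

Evaluate every pair (each demand assigned to the nearer of the two):
  {North, Central}: total = 803
  {North, East}: total = 873
  {West, Central}: total = 887
  {South, Central}: total = 889
  {South, East}: total = 953
  {East, West}: total = 987
  {East, Central}: total = 993
  {North, West}: total = 1058
  {South, West}: total = 1108
  {North, South}: total = 1379
Best pair: {North, Central} with total 803.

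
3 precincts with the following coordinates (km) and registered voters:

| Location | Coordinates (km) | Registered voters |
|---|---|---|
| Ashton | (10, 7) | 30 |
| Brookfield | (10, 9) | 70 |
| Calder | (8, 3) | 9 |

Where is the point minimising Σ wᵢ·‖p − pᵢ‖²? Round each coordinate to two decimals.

The minimiser of Σwᵢ‖p−pᵢ‖² is the weighted centroid p* = (Σwᵢpᵢ)/(Σwᵢ).
Σwᵢ = 109.
Σwᵢxᵢ = 30·10 + 70·10 + 9·8 = 1072.
Σwᵢyᵢ = 30·7 + 70·9 + 9·3 = 867.
x* = 1072/109 = 9.83, y* = 867/109 = 7.95.

(9.83, 7.95)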